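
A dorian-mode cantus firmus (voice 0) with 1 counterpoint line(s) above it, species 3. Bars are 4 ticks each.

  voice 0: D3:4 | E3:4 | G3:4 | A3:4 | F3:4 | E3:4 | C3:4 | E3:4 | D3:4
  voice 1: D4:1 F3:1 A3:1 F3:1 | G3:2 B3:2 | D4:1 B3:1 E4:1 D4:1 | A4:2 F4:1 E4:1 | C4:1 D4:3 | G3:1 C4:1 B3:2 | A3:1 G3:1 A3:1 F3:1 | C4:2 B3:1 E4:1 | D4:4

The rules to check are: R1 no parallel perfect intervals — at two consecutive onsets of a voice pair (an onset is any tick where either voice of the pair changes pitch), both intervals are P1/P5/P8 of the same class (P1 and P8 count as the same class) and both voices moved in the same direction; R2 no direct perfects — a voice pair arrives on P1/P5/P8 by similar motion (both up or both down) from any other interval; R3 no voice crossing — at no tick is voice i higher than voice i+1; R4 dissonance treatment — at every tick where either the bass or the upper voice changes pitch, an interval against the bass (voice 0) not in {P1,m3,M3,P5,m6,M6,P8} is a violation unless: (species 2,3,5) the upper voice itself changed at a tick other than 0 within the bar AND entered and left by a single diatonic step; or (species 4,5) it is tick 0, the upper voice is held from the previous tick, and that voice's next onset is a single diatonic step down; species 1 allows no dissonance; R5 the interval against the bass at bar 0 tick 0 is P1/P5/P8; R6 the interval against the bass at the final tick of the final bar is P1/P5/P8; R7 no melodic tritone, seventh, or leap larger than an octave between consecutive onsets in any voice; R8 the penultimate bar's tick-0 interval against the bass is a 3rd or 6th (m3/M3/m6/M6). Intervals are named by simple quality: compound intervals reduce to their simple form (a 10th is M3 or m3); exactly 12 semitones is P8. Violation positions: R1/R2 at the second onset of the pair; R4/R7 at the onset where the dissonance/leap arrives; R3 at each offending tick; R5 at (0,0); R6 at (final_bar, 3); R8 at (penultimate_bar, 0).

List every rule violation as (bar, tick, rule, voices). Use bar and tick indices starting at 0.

bar 0: v0=D3 v1=D4 downbeat P8
bar 1: v0=E3 v1=G3 downbeat m3
bar 2: v0=G3 v1=D4 downbeat P5
bar 3: v0=A3 v1=A4 downbeat P8
bar 4: v0=F3 v1=C4 downbeat P5
bar 5: v0=E3 v1=G3 downbeat m3
bar 6: v0=C3 v1=A3 downbeat M6
bar 7: v0=E3 v1=C4 downbeat m6
bar 8: v0=D3 v1=D4 downbeat P8
  -> R1 @ bar 2 tick 0 v(0, 1): E3/B3 P5 -> G3/D4 P5 similar
  -> R2 @ bar 3 tick 0 v(0, 1): G3/D4 P5 -> A3/A4 P8 similar
  -> R1 @ bar 4 tick 0 v(0, 1): A3/E4 P5 -> F3/C4 P5 similar
  -> R4 @ bar 6 tick 3 v(0, 1): C3/F3 P4 untreated
  -> R1 @ bar 8 tick 0 v(0, 1): E3/E4 P8 -> D3/D4 P8 similar

(2, 0, R1, (0, 1))
(3, 0, R2, (0, 1))
(4, 0, R1, (0, 1))
(6, 3, R4, (0, 1))
(8, 0, R1, (0, 1))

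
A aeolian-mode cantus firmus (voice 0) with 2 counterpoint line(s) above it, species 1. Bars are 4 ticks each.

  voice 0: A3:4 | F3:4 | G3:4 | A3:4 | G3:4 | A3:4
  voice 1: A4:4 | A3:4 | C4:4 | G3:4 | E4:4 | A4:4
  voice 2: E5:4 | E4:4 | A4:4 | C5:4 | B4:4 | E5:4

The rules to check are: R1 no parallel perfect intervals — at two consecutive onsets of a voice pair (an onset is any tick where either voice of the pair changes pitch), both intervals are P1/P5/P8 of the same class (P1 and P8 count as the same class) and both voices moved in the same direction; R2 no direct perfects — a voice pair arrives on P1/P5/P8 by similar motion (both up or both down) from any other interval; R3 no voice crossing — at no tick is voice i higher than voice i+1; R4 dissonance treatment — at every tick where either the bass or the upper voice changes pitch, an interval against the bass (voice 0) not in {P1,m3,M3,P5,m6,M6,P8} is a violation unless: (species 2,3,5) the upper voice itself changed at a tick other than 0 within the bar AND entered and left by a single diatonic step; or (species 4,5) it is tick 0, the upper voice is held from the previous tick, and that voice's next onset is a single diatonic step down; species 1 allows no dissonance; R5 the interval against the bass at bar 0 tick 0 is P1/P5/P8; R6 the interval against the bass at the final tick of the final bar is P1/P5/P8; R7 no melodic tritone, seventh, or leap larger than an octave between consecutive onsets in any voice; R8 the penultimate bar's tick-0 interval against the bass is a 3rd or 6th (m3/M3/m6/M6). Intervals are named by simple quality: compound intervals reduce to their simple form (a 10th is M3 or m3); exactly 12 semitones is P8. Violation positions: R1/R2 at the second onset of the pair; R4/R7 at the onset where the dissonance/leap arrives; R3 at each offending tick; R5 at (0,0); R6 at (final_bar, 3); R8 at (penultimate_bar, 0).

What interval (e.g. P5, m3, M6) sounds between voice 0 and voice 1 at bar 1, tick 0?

voice 0=F3 voice 1=A3 -> M3

M3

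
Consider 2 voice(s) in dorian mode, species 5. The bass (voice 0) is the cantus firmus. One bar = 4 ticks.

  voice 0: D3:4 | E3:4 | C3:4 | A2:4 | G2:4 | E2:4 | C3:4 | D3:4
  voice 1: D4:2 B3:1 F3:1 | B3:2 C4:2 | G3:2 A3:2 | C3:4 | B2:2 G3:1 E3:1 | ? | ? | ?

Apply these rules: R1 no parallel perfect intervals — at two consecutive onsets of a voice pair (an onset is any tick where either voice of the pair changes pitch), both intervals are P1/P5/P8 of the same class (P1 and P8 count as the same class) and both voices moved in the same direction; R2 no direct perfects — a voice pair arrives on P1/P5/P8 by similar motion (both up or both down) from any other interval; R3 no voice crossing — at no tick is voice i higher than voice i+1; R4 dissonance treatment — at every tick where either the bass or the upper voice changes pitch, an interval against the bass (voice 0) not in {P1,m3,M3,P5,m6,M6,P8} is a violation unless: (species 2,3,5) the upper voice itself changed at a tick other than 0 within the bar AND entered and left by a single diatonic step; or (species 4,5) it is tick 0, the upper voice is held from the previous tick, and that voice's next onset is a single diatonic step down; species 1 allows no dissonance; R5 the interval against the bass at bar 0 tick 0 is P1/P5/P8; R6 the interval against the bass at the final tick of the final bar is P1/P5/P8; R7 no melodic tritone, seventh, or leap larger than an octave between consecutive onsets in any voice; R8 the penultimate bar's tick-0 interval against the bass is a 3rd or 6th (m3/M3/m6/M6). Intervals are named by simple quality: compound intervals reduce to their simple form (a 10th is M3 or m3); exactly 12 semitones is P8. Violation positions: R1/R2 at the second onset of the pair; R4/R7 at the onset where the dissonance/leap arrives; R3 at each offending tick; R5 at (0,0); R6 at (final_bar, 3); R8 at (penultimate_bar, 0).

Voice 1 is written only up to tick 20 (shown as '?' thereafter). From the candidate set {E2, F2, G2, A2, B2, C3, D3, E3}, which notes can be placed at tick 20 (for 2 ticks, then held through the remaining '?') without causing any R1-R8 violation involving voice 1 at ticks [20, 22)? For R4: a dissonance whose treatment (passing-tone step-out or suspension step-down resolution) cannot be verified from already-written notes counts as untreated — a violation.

E2: violates R2
F2: violates R4,R7
G2: legal
A2: violates R4
B2: violates R2
C3: legal
D3: violates R4
E3: legal

{C3, E3, G2}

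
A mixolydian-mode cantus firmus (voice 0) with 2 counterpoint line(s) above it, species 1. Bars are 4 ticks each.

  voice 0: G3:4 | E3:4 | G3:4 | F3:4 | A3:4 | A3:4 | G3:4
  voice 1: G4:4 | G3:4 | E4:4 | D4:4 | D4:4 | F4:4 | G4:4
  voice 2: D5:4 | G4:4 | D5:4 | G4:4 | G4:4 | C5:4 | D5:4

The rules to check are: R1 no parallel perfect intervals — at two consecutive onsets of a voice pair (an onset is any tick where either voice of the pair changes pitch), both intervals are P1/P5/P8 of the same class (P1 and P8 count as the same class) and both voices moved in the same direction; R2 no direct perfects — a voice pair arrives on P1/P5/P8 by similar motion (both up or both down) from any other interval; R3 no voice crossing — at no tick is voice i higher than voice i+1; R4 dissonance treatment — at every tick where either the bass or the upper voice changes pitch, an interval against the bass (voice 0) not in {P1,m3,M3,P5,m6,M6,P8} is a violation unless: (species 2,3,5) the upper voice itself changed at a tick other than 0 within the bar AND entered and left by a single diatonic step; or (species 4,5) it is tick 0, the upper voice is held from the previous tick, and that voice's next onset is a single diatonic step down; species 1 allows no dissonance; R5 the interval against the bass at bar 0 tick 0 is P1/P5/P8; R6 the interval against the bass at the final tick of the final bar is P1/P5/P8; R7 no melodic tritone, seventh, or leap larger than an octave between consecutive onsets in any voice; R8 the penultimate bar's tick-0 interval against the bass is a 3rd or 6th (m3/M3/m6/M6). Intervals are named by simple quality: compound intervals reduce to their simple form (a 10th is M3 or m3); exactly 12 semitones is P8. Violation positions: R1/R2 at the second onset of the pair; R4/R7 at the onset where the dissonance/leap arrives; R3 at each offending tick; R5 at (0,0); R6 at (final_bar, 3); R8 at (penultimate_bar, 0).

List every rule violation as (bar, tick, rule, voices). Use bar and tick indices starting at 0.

bar 0: v0=G3 v1=G4 v2=D5 downbeat P5
bar 1: v0=E3 v1=G3 v2=G4 downbeat m3
bar 2: v0=G3 v1=E4 v2=D5 downbeat P5
bar 3: v0=F3 v1=D4 v2=G4 downbeat M2
bar 4: v0=A3 v1=D4 v2=G4 downbeat m7
bar 5: v0=A3 v1=F4 v2=C5 downbeat m3
bar 6: v0=G3 v1=G4 v2=D5 downbeat P5
  -> R2 @ bar 1 tick 0 v(1, 2): G4/D5 P5 -> G3/G4 P8 similar
  -> R2 @ bar 2 tick 0 v(0, 2): E3/G4 m3 -> G3/D5 P5 similar
  -> R4 @ bar 3 tick 0 v(0, 2): F3/G4 M2 untreated
  -> R4 @ bar 4 tick 0 v(0, 1): A3/D4 P4 untreated
  -> R4 @ bar 4 tick 0 v(0, 2): A3/G4 m7 untreated
  -> R2 @ bar 5 tick 0 v(1, 2): D4/G4 P4 -> F4/C5 P5 similar
  -> R1 @ bar 6 tick 0 v(1, 2): F4/C5 P5 -> G4/D5 P5 similar

(1, 0, R2, (1, 2))
(2, 0, R2, (0, 2))
(3, 0, R4, (0, 2))
(4, 0, R4, (0, 1))
(4, 0, R4, (0, 2))
(5, 0, R2, (1, 2))
(6, 0, R1, (1, 2))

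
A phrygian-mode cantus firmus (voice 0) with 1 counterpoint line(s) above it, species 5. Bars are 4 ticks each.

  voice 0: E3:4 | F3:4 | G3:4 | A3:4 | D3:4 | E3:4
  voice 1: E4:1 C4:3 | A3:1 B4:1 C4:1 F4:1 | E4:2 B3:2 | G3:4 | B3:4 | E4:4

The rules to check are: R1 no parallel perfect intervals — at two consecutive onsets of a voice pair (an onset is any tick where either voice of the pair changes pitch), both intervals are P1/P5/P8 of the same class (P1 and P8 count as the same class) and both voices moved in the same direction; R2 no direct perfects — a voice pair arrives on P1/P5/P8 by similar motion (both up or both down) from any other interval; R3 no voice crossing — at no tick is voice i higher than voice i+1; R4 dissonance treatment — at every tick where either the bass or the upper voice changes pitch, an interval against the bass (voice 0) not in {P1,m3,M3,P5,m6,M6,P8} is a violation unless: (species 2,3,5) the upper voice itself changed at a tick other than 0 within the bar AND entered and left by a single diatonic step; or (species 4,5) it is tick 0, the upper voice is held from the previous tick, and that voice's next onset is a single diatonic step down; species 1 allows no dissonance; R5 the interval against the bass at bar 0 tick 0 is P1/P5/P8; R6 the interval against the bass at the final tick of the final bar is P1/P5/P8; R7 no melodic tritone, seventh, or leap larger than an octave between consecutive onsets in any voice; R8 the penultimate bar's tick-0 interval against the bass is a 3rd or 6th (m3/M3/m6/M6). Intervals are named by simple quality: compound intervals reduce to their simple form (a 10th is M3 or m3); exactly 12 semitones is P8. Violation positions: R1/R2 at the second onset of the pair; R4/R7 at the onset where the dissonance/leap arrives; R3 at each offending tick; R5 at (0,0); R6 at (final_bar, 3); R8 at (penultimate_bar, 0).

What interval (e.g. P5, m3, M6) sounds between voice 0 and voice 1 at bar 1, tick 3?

voice 0=F3 voice 1=F4 -> P8

P8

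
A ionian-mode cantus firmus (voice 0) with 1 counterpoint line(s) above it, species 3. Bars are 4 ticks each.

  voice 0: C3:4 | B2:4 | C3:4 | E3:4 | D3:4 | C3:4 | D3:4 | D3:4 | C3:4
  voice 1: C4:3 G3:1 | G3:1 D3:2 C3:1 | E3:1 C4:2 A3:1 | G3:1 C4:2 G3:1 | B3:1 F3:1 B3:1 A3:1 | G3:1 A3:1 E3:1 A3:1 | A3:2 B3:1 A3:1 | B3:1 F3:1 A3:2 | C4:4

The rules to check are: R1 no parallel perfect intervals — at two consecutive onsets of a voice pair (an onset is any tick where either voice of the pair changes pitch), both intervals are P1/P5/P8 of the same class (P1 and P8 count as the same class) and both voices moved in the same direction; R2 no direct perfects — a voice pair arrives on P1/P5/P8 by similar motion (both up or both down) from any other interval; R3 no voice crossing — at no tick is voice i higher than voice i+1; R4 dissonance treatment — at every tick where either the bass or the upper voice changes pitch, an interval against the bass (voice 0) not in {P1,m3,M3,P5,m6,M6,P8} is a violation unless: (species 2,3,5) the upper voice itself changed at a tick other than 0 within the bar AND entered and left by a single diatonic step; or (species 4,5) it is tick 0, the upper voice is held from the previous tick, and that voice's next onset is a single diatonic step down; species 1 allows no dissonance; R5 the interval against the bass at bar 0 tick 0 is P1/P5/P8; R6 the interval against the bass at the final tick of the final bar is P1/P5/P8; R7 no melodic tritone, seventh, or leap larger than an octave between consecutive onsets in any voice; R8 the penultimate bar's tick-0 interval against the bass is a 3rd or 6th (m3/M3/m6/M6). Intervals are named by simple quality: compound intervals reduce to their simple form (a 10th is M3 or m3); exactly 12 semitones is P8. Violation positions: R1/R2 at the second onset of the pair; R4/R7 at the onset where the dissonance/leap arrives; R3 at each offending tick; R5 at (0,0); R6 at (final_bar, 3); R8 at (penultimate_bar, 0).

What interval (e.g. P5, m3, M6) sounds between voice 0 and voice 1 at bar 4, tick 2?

voice 0=D3 voice 1=B3 -> M6

M6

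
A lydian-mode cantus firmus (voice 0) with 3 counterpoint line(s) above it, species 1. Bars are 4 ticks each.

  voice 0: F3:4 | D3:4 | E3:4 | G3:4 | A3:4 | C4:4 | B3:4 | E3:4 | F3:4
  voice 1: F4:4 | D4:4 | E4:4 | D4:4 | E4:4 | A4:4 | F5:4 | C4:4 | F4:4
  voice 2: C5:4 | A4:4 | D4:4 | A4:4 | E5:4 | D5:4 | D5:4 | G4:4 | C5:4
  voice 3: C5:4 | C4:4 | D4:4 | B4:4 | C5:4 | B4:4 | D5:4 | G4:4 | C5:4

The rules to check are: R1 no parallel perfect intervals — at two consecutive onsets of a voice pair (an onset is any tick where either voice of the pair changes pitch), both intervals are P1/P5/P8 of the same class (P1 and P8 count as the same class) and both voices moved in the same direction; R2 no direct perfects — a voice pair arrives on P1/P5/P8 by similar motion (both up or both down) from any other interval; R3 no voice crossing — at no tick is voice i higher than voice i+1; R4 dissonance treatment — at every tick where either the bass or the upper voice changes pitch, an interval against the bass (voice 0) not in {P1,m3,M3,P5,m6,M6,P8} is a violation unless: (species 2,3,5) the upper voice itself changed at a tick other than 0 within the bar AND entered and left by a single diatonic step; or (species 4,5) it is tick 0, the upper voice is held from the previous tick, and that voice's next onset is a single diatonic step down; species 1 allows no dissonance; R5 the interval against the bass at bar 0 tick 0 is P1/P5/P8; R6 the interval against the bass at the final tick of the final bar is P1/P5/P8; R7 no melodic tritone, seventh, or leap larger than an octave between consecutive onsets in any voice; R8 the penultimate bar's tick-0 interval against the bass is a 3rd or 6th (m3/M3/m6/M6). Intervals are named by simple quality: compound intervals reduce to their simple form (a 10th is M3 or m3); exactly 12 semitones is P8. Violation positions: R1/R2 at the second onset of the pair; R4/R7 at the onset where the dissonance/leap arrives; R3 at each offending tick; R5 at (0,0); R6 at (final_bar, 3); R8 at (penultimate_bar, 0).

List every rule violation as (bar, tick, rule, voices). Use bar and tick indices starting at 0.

(1, 0, R1, (0, 1))
(1, 0, R1, (0, 2))
(1, 0, R1, (1, 2))
(1, 0, R3, (2, 3))
(1, 0, R4, (0, 3))
(1, 1, R3, (2, 3))
(1, 2, R3, (2, 3))
(1, 3, R3, (2, 3))
(2, 0, R1, (0, 1))
(2, 0, R3, (1, 2))
(2, 0, R4, (0, 2))
(2, 0, R4, (0, 3))
(2, 1, R3, (1, 2))
(2, 2, R3, (1, 2))
(2, 3, R3, (1, 2))
(3, 0, R4, (0, 2))
(4, 0, R1, (0, 1))
(4, 0, R2, (0, 2))
(4, 0, R2, (1, 2))
(4, 0, R3, (2, 3))
(4, 1, R3, (2, 3))
(4, 2, R3, (2, 3))
(4, 3, R3, (2, 3))
(5, 0, R3, (2, 3))
(5, 0, R4, (0, 2))
(5, 0, R4, (0, 3))
(5, 1, R3, (2, 3))
(5, 2, R3, (2, 3))
(5, 3, R3, (2, 3))
(6, 0, R3, (1, 2))
(6, 0, R4, (0, 1))
(6, 1, R3, (1, 2))
(6, 2, R3, (1, 2))
(6, 3, R3, (1, 2))
(7, 0, R1, (2, 3))
(7, 0, R2, (1, 2))
(7, 0, R2, (1, 3))
(7, 0, R7, (1,))
(8, 0, R1, (1, 2))
(8, 0, R1, (1, 3))
(8, 0, R1, (2, 3))
(8, 0, R2, (0, 1))
(8, 0, R2, (0, 2))
(8, 0, R2, (0, 3))

bar 0: v0=F3 v1=F4 v2=C5 v3=C5 downbeat P5
bar 1: v0=D3 v1=D4 v2=A4 v3=C4 downbeat m7
bar 2: v0=E3 v1=E4 v2=D4 v3=D4 downbeat m7
bar 3: v0=G3 v1=D4 v2=A4 v3=B4 downbeat M3
bar 4: v0=A3 v1=E4 v2=E5 v3=C5 downbeat m3
bar 5: v0=C4 v1=A4 v2=D5 v3=B4 downbeat M7
bar 6: v0=B3 v1=F5 v2=D5 v3=D5 downbeat m3
bar 7: v0=E3 v1=C4 v2=G4 v3=G4 downbeat m3
bar 8: v0=F3 v1=F4 v2=C5 v3=C5 downbeat P5
  -> R1 @ bar 1 tick 0 v(0, 1): F3/F4 P8 -> D3/D4 P8 similar
  -> R1 @ bar 1 tick 0 v(0, 2): F3/C5 P5 -> D3/A4 P5 similar
  -> R1 @ bar 1 tick 0 v(1, 2): F4/C5 P5 -> D4/A4 P5 similar
  -> R3 @ bar 1 tick 0 v(2, 3): A4 above C4
  -> R4 @ bar 1 tick 0 v(0, 3): D3/C4 m7 untreated
  -> R3 @ bar 1 tick 1 v(2, 3): A4 above C4
  -> R3 @ bar 1 tick 2 v(2, 3): A4 above C4
  -> R3 @ bar 1 tick 3 v(2, 3): A4 above C4
  -> R1 @ bar 2 tick 0 v(0, 1): D3/D4 P8 -> E3/E4 P8 similar
  -> R3 @ bar 2 tick 0 v(1, 2): E4 above D4
  -> R4 @ bar 2 tick 0 v(0, 2): E3/D4 m7 untreated
  -> R4 @ bar 2 tick 0 v(0, 3): E3/D4 m7 untreated
  -> R3 @ bar 2 tick 1 v(1, 2): E4 above D4
  -> R3 @ bar 2 tick 2 v(1, 2): E4 above D4
  -> R3 @ bar 2 tick 3 v(1, 2): E4 above D4
  -> R4 @ bar 3 tick 0 v(0, 2): G3/A4 M2 untreated
  -> R1 @ bar 4 tick 0 v(0, 1): G3/D4 P5 -> A3/E4 P5 similar
  -> R2 @ bar 4 tick 0 v(0, 2): G3/A4 M2 -> A3/E5 P5 similar
  -> R2 @ bar 4 tick 0 v(1, 2): D4/A4 P5 -> E4/E5 P8 similar
  -> R3 @ bar 4 tick 0 v(2, 3): E5 above C5
  -> R3 @ bar 4 tick 1 v(2, 3): E5 above C5
  -> R3 @ bar 4 tick 2 v(2, 3): E5 above C5
  -> R3 @ bar 4 tick 3 v(2, 3): E5 above C5
  -> R3 @ bar 5 tick 0 v(2, 3): D5 above B4
  -> R4 @ bar 5 tick 0 v(0, 2): C4/D5 M2 untreated
  -> R4 @ bar 5 tick 0 v(0, 3): C4/B4 M7 untreated
  -> R3 @ bar 5 tick 1 v(2, 3): D5 above B4
  -> R3 @ bar 5 tick 2 v(2, 3): D5 above B4
  -> R3 @ bar 5 tick 3 v(2, 3): D5 above B4
  -> R3 @ bar 6 tick 0 v(1, 2): F5 above D5
  -> R4 @ bar 6 tick 0 v(0, 1): B3/F5 TT untreated
  -> R3 @ bar 6 tick 1 v(1, 2): F5 above D5
  -> R3 @ bar 6 tick 2 v(1, 2): F5 above D5
  -> R3 @ bar 6 tick 3 v(1, 2): F5 above D5
  -> R1 @ bar 7 tick 0 v(2, 3): D5/D5 P1 -> G4/G4 P1 similar
  -> R2 @ bar 7 tick 0 v(1, 2): F5/D5 m3 -> C4/G4 P5 similar
  -> R2 @ bar 7 tick 0 v(1, 3): F5/D5 m3 -> C4/G4 P5 similar
  -> R7 @ bar 7 tick 0 v(1,): F5->C4 leap 17st
  -> R1 @ bar 8 tick 0 v(1, 2): C4/G4 P5 -> F4/C5 P5 similar
  -> R1 @ bar 8 tick 0 v(1, 3): C4/G4 P5 -> F4/C5 P5 similar
  -> R1 @ bar 8 tick 0 v(2, 3): G4/G4 P1 -> C5/C5 P1 similar
  -> R2 @ bar 8 tick 0 v(0, 1): E3/C4 m6 -> F3/F4 P8 similar
  -> R2 @ bar 8 tick 0 v(0, 2): E3/G4 m3 -> F3/C5 P5 similar
  -> R2 @ bar 8 tick 0 v(0, 3): E3/G4 m3 -> F3/C5 P5 similar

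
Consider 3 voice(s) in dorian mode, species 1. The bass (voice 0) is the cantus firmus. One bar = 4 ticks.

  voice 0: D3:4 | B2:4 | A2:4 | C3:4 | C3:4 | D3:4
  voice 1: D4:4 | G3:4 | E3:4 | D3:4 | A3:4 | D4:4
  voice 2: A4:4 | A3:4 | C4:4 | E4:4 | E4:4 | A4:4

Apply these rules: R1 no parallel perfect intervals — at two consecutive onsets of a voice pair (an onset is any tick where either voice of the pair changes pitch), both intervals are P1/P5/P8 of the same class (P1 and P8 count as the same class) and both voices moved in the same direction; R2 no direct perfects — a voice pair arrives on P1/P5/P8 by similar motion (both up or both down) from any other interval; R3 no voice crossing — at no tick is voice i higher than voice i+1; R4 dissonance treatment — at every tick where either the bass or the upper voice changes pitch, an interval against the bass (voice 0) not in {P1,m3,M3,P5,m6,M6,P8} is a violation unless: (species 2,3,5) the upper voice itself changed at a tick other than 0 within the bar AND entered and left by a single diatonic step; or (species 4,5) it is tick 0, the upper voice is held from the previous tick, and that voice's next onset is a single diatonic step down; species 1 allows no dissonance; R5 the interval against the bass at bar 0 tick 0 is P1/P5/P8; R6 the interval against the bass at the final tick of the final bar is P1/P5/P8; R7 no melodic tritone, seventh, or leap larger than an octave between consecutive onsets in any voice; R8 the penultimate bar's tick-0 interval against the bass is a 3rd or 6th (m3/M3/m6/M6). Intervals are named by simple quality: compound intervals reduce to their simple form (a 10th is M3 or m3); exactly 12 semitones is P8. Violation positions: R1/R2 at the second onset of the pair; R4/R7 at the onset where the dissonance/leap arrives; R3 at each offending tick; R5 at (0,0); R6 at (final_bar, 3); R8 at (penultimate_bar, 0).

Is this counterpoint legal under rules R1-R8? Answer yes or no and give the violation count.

bar 0: v0=D3 v1=D4 v2=A4 (P5)
bar 1: v0=B2 v1=G3 v2=A3 (m7)
bar 2: v0=A2 v1=E3 v2=C4 (m3)
bar 3: v0=C3 v1=D3 v2=E4 (M3)
bar 4: v0=C3 v1=A3 v2=E4 (M3)
bar 5: v0=D3 v1=D4 v2=A4 (P5)
  R4 @ bar1.0: B2/A3 m7 untreated
  R2 @ bar2.0: B2/G3 m6 -> A2/E3 P5 similar
  R4 @ bar3.0: C3/D3 M2 untreated
  R1 @ bar5.0: A3/E4 P5 -> D4/A4 P5 similar
  R2 @ bar5.0: C3/A3 M6 -> D3/D4 P8 similar
  R2 @ bar5.0: C3/E4 M3 -> D3/A4 P5 similar

No (6 violations)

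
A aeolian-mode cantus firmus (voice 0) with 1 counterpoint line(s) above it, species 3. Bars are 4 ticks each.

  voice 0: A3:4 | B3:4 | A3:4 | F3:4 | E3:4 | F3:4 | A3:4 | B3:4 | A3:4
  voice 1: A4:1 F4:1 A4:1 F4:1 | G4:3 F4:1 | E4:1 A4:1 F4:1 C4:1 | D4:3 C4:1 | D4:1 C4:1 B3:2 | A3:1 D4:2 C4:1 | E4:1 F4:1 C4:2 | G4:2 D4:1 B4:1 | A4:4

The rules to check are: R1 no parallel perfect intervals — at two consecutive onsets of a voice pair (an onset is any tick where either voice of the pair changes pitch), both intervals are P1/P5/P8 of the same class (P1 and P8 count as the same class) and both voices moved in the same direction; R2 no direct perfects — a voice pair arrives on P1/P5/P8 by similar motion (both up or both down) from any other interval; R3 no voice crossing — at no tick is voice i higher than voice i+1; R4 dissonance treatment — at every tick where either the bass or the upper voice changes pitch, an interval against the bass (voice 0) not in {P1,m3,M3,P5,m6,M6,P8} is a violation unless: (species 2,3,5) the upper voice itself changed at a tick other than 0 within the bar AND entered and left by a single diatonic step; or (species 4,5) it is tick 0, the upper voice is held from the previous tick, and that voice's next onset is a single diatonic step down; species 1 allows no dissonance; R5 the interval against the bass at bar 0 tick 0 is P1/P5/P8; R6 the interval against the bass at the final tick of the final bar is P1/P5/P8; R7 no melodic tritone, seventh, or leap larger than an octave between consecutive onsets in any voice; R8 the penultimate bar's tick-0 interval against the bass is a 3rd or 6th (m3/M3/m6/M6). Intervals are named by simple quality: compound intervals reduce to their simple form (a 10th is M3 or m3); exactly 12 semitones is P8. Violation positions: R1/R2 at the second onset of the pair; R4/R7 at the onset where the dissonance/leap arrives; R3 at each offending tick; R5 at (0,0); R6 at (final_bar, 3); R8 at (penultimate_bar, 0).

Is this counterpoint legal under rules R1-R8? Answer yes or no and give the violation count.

bar 0: v0=A3 v1=A4 (P8)
bar 1: v0=B3 v1=G4 (m6)
bar 2: v0=A3 v1=E4 (P5)
bar 3: v0=F3 v1=D4 (M6)
bar 4: v0=E3 v1=D4 (m7)
bar 5: v0=F3 v1=A3 (M3)
bar 6: v0=A3 v1=E4 (P5)
bar 7: v0=B3 v1=G4 (m6)
bar 8: v0=A3 v1=A4 (P8)
  R2 @ bar2.0: B3/F4 TT -> A3/E4 P5 similar
  R4 @ bar4.0: E3/D4 m7 untreated
  R1 @ bar6.0: F3/C4 P5 -> A3/E4 P5 similar
  R1 @ bar8.0: B3/B4 P8 -> A3/A4 P8 similar

No (4 violations)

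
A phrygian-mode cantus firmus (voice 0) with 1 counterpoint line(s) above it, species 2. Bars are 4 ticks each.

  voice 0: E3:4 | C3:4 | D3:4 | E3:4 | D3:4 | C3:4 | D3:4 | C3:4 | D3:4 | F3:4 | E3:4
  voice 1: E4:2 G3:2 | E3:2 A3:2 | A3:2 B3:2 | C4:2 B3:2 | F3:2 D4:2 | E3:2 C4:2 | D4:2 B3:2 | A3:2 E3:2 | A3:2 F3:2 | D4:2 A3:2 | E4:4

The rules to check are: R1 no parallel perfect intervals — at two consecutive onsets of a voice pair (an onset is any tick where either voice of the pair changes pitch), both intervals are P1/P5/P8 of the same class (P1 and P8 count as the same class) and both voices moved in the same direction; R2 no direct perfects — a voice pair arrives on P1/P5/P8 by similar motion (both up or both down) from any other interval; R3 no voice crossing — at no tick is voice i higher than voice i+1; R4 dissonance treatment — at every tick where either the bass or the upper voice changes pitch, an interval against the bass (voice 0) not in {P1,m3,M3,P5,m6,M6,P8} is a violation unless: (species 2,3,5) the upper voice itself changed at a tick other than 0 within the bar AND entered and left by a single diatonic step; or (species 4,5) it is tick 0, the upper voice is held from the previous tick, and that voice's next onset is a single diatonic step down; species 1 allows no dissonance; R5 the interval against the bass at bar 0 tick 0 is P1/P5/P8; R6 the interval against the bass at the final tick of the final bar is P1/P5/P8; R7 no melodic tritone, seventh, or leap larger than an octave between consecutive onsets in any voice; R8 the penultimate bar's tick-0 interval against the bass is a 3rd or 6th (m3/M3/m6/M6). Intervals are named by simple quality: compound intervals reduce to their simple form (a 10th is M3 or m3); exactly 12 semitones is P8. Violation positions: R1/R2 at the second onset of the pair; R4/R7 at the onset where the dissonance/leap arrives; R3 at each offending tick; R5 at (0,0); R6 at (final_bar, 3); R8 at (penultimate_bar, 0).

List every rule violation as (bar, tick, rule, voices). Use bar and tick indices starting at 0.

bar 0: v0=E3 v1=E4 downbeat P8
bar 1: v0=C3 v1=E3 downbeat M3
bar 2: v0=D3 v1=A3 downbeat P5
bar 3: v0=E3 v1=C4 downbeat m6
bar 4: v0=D3 v1=F3 downbeat m3
bar 5: v0=C3 v1=E3 downbeat M3
bar 6: v0=D3 v1=D4 downbeat P8
bar 7: v0=C3 v1=A3 downbeat M6
bar 8: v0=D3 v1=A3 downbeat P5
bar 9: v0=F3 v1=D4 downbeat M6
bar 10: v0=E3 v1=E4 downbeat P8
  -> R7 @ bar 4 tick 0 v(1,): B3->F3 leap 6st
  -> R7 @ bar 5 tick 0 v(1,): D4->E3 leap 10st
  -> R1 @ bar 6 tick 0 v(0, 1): C3/C4 P8 -> D3/D4 P8 similar
  -> R2 @ bar 8 tick 0 v(0, 1): C3/E3 M3 -> D3/A3 P5 similar

(4, 0, R7, (1,))
(5, 0, R7, (1,))
(6, 0, R1, (0, 1))
(8, 0, R2, (0, 1))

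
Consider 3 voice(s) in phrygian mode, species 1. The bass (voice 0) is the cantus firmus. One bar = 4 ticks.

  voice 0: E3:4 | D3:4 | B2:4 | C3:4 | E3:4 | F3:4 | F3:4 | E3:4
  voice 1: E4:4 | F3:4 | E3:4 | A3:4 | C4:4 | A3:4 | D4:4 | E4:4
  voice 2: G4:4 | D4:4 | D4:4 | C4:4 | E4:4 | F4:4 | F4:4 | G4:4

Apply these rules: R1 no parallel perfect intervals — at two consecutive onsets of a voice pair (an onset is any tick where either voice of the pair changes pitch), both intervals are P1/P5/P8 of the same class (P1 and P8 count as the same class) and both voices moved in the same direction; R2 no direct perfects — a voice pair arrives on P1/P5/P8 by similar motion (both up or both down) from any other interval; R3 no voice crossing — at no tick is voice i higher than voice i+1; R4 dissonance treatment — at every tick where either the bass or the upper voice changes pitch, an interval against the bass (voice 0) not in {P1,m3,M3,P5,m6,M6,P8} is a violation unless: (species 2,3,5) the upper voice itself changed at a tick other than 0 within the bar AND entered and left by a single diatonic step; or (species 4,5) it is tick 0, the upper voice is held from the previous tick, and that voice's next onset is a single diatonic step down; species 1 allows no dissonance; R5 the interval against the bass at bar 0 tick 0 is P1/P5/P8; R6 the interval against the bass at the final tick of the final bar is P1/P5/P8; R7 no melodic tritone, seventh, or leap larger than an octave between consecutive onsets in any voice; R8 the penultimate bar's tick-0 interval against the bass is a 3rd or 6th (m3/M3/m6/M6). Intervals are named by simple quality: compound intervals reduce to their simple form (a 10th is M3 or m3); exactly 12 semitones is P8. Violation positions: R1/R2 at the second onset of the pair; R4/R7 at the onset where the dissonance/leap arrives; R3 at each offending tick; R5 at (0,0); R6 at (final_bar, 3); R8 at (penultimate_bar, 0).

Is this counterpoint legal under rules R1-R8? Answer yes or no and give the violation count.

No (8 violations)

bar 0: v0=E3 v1=E4 v2=G4 (m3)
bar 1: v0=D3 v1=F3 v2=D4 (P8)
bar 2: v0=B2 v1=E3 v2=D4 (m3)
bar 3: v0=C3 v1=A3 v2=C4 (P8)
bar 4: v0=E3 v1=C4 v2=E4 (P8)
bar 5: v0=F3 v1=A3 v2=F4 (P8)
bar 6: v0=F3 v1=D4 v2=F4 (P8)
bar 7: v0=E3 v1=E4 v2=G4 (m3)
  R5 @ bar0.0: opens on m3
  R2 @ bar1.0: E3/G4 m3 -> D3/D4 P8 similar
  R7 @ bar1.0: E4->F3 leap 11st
  R4 @ bar2.0: B2/E3 P4 untreated
  R1 @ bar4.0: C3/C4 P8 -> E3/E4 P8 similar
  R1 @ bar5.0: E3/E4 P8 -> F3/F4 P8 similar
  R8 @ bar6.0: penult P8 not 3rd/6th
  R6 @ bar7.3: closes on m3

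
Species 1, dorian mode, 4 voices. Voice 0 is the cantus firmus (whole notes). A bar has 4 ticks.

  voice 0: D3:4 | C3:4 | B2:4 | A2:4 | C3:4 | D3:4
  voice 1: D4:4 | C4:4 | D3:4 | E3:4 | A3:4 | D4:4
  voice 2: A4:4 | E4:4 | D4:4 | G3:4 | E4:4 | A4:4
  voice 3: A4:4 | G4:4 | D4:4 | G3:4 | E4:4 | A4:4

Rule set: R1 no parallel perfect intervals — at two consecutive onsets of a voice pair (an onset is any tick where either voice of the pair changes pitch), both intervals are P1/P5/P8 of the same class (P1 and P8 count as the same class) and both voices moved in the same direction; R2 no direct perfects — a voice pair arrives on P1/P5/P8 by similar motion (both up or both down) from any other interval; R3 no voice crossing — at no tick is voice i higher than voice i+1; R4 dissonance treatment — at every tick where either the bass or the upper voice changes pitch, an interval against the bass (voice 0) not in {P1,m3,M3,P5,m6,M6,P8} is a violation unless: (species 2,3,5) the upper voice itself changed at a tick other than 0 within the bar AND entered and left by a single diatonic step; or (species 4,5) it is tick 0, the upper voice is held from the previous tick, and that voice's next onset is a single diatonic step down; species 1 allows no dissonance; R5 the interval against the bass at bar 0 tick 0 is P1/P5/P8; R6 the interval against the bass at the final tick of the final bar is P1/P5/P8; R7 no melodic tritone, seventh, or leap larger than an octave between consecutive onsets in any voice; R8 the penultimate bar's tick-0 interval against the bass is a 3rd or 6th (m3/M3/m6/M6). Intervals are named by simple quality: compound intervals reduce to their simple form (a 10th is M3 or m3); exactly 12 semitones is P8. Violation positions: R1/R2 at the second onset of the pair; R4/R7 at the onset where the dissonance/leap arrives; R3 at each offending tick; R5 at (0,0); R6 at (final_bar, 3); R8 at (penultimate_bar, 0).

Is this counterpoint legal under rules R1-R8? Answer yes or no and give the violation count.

bar 0: v0=D3 v1=D4 v2=A4 v3=A4 (P5)
bar 1: v0=C3 v1=C4 v2=E4 v3=G4 (P5)
bar 2: v0=B2 v1=D3 v2=D4 v3=D4 (m3)
bar 3: v0=A2 v1=E3 v2=G3 v3=G3 (m7)
bar 4: v0=C3 v1=A3 v2=E4 v3=E4 (M3)
bar 5: v0=D3 v1=D4 v2=A4 v3=A4 (P5)
  R1 @ bar1.0: D3/D4 P8 -> C3/C4 P8 similar
  R1 @ bar1.0: D3/A4 P5 -> C3/G4 P5 similar
  R1 @ bar1.0: D4/A4 P5 -> C4/G4 P5 similar
  R2 @ bar2.0: C4/E4 M3 -> D3/D4 P8 similar
  R2 @ bar2.0: C4/G4 P5 -> D3/D4 P8 similar
  R2 @ bar2.0: E4/G4 m3 -> D4/D4 P1 similar
  R7 @ bar2.0: C4->D3 leap 10st
  R1 @ bar3.0: D4/D4 P1 -> G3/G3 P1 similar
  R4 @ bar3.0: A2/G3 m7 untreated
  R4 @ bar3.0: A2/G3 m7 untreated
  R1 @ bar4.0: G3/G3 P1 -> E4/E4 P1 similar
  R2 @ bar4.0: E3/G3 m3 -> A3/E4 P5 similar
  R2 @ bar4.0: E3/G3 m3 -> A3/E4 P5 similar
  R1 @ bar5.0: A3/E4 P5 -> D4/A4 P5 similar
  R1 @ bar5.0: A3/E4 P5 -> D4/A4 P5 similar
  R1 @ bar5.0: E4/E4 P1 -> A4/A4 P1 similar
  R2 @ bar5.0: C3/A3 M6 -> D3/D4 P8 similar
  R2 @ bar5.0: C3/E4 M3 -> D3/A4 P5 similar
  R2 @ bar5.0: C3/E4 M3 -> D3/A4 P5 similar

No (19 violations)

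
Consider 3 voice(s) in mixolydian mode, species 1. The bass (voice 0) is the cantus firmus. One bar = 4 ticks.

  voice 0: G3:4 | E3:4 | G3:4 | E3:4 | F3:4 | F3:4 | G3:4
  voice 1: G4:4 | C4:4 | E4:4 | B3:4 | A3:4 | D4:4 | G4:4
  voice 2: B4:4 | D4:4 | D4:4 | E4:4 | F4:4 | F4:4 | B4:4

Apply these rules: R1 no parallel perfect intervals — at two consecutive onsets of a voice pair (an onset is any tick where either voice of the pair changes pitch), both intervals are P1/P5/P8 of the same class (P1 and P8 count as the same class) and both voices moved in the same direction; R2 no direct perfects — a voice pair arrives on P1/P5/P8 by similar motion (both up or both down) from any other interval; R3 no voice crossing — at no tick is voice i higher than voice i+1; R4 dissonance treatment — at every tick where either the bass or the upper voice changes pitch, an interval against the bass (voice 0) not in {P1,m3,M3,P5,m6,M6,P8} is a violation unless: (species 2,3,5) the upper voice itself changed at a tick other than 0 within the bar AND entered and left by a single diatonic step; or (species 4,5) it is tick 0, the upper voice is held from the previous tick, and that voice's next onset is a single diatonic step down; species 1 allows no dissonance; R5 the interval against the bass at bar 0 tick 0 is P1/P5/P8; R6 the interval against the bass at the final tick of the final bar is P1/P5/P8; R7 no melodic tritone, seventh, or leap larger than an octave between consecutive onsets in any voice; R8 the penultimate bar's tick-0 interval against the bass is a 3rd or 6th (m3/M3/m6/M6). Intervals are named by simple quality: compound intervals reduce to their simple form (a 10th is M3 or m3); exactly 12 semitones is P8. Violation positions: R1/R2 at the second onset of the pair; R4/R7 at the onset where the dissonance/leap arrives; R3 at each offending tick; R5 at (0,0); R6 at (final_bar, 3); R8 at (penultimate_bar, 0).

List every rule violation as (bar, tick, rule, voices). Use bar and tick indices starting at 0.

bar 0: v0=G3 v1=G4 v2=B4 downbeat M3
bar 1: v0=E3 v1=C4 v2=D4 downbeat m7
bar 2: v0=G3 v1=E4 v2=D4 downbeat P5
bar 3: v0=E3 v1=B3 v2=E4 downbeat P8
bar 4: v0=F3 v1=A3 v2=F4 downbeat P8
bar 5: v0=F3 v1=D4 v2=F4 downbeat P8
bar 6: v0=G3 v1=G4 v2=B4 downbeat M3
  -> R5 @ bar 0 tick 0 v(0, 2): opens on M3
  -> R4 @ bar 1 tick 0 v(0, 2): E3/D4 m7 untreated
  -> R3 @ bar 2 tick 0 v(1, 2): E4 above D4
  -> R3 @ bar 2 tick 1 v(1, 2): E4 above D4
  -> R3 @ bar 2 tick 2 v(1, 2): E4 above D4
  -> R3 @ bar 2 tick 3 v(1, 2): E4 above D4
  -> R2 @ bar 3 tick 0 v(0, 1): G3/E4 M6 -> E3/B3 P5 similar
  -> R1 @ bar 4 tick 0 v(0, 2): E3/E4 P8 -> F3/F4 P8 similar
  -> R8 @ bar 5 tick 0 v(0, 2): penult P8 not 3rd/6th
  -> R2 @ bar 6 tick 0 v(0, 1): F3/D4 M6 -> G3/G4 P8 similar
  -> R7 @ bar 6 tick 0 v(2,): F4->B4 leap 6st
  -> R6 @ bar 6 tick 3 v(0, 2): closes on M3

(0, 0, R5, (0, 2))
(1, 0, R4, (0, 2))
(2, 0, R3, (1, 2))
(2, 1, R3, (1, 2))
(2, 2, R3, (1, 2))
(2, 3, R3, (1, 2))
(3, 0, R2, (0, 1))
(4, 0, R1, (0, 2))
(5, 0, R8, (0, 2))
(6, 0, R2, (0, 1))
(6, 0, R7, (2,))
(6, 3, R6, (0, 2))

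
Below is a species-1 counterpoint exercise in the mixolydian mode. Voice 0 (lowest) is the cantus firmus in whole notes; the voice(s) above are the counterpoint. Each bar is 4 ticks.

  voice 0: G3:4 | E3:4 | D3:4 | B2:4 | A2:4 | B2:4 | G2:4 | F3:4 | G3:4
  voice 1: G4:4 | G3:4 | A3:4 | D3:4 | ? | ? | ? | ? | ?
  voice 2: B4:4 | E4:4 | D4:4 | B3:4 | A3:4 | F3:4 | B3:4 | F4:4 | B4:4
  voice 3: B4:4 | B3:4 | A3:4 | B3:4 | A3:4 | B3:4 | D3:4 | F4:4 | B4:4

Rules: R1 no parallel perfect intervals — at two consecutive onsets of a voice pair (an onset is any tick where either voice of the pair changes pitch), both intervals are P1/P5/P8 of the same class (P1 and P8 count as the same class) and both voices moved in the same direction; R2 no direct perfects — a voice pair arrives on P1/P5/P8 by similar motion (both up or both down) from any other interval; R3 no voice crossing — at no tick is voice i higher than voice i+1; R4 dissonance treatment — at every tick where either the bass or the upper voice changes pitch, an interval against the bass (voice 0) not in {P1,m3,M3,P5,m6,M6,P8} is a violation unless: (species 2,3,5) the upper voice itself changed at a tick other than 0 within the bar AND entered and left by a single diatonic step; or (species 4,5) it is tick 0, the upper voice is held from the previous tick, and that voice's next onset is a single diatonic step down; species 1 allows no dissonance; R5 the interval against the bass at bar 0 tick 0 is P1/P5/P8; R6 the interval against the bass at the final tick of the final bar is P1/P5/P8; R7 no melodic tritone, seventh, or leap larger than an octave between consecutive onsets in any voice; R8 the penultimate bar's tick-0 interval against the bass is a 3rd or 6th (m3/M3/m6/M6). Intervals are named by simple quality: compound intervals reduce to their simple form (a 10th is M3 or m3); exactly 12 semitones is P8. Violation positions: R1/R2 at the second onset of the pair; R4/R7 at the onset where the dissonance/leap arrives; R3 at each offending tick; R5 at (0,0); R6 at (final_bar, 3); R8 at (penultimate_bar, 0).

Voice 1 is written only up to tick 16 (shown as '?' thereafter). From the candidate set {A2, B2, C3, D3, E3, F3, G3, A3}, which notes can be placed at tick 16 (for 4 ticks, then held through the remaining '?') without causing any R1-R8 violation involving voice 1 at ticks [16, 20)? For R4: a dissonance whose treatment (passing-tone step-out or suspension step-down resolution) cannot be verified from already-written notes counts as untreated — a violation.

{A3, C3, E3, F3}

A2: violates R2
B2: violates R4
C3: legal
D3: violates R4
E3: legal
F3: legal
G3: violates R4
A3: legal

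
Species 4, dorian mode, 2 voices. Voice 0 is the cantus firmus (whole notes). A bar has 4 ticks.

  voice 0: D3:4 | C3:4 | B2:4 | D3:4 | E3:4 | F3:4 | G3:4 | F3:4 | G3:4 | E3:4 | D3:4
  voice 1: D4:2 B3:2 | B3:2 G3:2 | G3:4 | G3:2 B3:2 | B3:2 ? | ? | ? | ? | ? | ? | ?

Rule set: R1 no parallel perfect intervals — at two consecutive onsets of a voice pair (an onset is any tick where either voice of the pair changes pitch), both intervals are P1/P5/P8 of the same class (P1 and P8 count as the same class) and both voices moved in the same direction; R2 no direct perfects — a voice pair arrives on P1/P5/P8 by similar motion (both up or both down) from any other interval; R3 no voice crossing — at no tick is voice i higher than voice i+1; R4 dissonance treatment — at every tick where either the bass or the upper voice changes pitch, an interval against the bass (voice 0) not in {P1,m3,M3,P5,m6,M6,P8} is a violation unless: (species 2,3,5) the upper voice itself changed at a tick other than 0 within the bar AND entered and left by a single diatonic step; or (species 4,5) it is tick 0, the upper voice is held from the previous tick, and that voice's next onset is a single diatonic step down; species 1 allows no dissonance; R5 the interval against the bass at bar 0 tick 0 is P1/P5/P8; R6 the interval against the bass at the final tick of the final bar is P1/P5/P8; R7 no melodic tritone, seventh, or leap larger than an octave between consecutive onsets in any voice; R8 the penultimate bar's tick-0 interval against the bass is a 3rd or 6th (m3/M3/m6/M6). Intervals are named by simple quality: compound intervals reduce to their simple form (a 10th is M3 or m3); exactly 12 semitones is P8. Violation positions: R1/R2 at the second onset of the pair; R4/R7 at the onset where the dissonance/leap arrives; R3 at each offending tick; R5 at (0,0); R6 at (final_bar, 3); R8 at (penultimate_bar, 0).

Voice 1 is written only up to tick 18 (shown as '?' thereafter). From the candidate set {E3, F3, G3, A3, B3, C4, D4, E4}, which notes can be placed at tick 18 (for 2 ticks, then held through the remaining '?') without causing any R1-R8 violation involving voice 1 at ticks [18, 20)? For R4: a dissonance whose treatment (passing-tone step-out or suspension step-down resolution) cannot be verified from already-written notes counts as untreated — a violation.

{B3, C4, E3, E4, G3}

E3: legal
F3: violates R4,R7
G3: legal
A3: violates R4
B3: legal
C4: legal
D4: violates R4
E4: legal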